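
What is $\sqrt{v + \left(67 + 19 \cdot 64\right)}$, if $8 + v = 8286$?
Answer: $\sqrt{9561} \approx 97.78$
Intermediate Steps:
$v = 8278$ ($v = -8 + 8286 = 8278$)
$\sqrt{v + \left(67 + 19 \cdot 64\right)} = \sqrt{8278 + \left(67 + 19 \cdot 64\right)} = \sqrt{8278 + \left(67 + 1216\right)} = \sqrt{8278 + 1283} = \sqrt{9561}$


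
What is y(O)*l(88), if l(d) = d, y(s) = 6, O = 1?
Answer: 528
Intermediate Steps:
y(O)*l(88) = 6*88 = 528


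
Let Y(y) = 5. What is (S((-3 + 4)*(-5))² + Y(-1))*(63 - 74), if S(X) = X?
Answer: -330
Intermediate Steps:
(S((-3 + 4)*(-5))² + Y(-1))*(63 - 74) = (((-3 + 4)*(-5))² + 5)*(63 - 74) = ((1*(-5))² + 5)*(-11) = ((-5)² + 5)*(-11) = (25 + 5)*(-11) = 30*(-11) = -330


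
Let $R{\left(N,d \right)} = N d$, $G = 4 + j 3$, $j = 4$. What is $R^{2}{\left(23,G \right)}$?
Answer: $135424$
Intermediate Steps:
$G = 16$ ($G = 4 + 4 \cdot 3 = 4 + 12 = 16$)
$R^{2}{\left(23,G \right)} = \left(23 \cdot 16\right)^{2} = 368^{2} = 135424$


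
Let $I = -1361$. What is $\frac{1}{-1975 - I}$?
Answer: $- \frac{1}{614} \approx -0.0016287$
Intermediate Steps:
$\frac{1}{-1975 - I} = \frac{1}{-1975 - -1361} = \frac{1}{-1975 + 1361} = \frac{1}{-614} = - \frac{1}{614}$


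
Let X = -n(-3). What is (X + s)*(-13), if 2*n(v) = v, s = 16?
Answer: -455/2 ≈ -227.50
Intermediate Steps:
n(v) = v/2
X = 3/2 (X = -(-3)/2 = -1*(-3/2) = 3/2 ≈ 1.5000)
(X + s)*(-13) = (3/2 + 16)*(-13) = (35/2)*(-13) = -455/2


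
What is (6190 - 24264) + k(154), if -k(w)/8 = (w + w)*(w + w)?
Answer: -776986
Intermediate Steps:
k(w) = -32*w**2 (k(w) = -8*(w + w)*(w + w) = -8*2*w*2*w = -32*w**2)
(6190 - 24264) + k(154) = (6190 - 24264) - 32*154**2 = -18074 - 32*23716 = -18074 - 758912 = -776986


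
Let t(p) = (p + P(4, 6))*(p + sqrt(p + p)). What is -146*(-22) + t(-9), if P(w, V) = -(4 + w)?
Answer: 3365 - 51*I*sqrt(2) ≈ 3365.0 - 72.125*I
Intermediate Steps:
P(w, V) = -4 - w
t(p) = (-8 + p)*(p + sqrt(2)*sqrt(p)) (t(p) = (p + (-4 - 1*4))*(p + sqrt(p + p)) = (p + (-4 - 4))*(p + sqrt(2*p)) = (p - 8)*(p + sqrt(2)*sqrt(p)) = (-8 + p)*(p + sqrt(2)*sqrt(p)))
-146*(-22) + t(-9) = -146*(-22) + ((-9)**2 - 8*(-9) + sqrt(2)*(-9)**(3/2) - 8*sqrt(2)*sqrt(-9)) = 3212 + (81 + 72 + sqrt(2)*(-27*I) - 8*sqrt(2)*3*I) = 3212 + (81 + 72 - 27*I*sqrt(2) - 24*I*sqrt(2)) = 3212 + (153 - 51*I*sqrt(2)) = 3365 - 51*I*sqrt(2)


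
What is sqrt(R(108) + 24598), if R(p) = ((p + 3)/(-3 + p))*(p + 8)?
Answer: sqrt(30282770)/35 ≈ 157.23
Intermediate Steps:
R(p) = (3 + p)*(8 + p)/(-3 + p) (R(p) = ((3 + p)/(-3 + p))*(8 + p) = (3 + p)*(8 + p)/(-3 + p))
sqrt(R(108) + 24598) = sqrt((24 + 108**2 + 11*108)/(-3 + 108) + 24598) = sqrt((24 + 11664 + 1188)/105 + 24598) = sqrt((1/105)*12876 + 24598) = sqrt(4292/35 + 24598) = sqrt(865222/35) = sqrt(30282770)/35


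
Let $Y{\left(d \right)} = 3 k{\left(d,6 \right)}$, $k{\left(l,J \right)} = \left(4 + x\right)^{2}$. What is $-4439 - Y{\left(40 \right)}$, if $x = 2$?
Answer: $-4547$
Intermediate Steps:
$k{\left(l,J \right)} = 36$ ($k{\left(l,J \right)} = \left(4 + 2\right)^{2} = 6^{2} = 36$)
$Y{\left(d \right)} = 108$ ($Y{\left(d \right)} = 3 \cdot 36 = 108$)
$-4439 - Y{\left(40 \right)} = -4439 - 108 = -4547$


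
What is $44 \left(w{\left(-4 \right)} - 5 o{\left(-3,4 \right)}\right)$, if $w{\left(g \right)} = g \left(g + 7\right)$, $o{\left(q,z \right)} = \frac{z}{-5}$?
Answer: $-352$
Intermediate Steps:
$o{\left(q,z \right)} = - \frac{z}{5}$ ($o{\left(q,z \right)} = z \left(- \frac{1}{5}\right) = - \frac{z}{5}$)
$w{\left(g \right)} = g \left(7 + g\right)$
$44 \left(w{\left(-4 \right)} - 5 o{\left(-3,4 \right)}\right) = 44 \left(- 4 \left(7 - 4\right) - 5 \left(\left(- \frac{1}{5}\right) 4\right)\right) = 44 \left(\left(-4\right) 3 - -4\right) = 44 \left(-12 + 4\right) = 44 \left(-8\right) = -352$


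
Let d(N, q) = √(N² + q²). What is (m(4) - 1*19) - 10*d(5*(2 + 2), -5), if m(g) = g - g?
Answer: -19 - 50*√17 ≈ -225.16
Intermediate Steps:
m(g) = 0
(m(4) - 1*19) - 10*d(5*(2 + 2), -5) = (0 - 1*19) - 10*√((5*(2 + 2))² + (-5)²) = (0 - 19) - 10*√((5*4)² + 25) = -19 - 10*√(20² + 25) = -19 - 10*√(400 + 25) = -19 - 50*√17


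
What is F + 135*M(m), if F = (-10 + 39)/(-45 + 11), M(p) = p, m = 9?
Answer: 41281/34 ≈ 1214.1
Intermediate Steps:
F = -29/34 (F = 29/(-34) = 29*(-1/34) = -29/34 ≈ -0.85294)
F + 135*M(m) = -29/34 + 135*9 = -29/34 + 1215 = 41281/34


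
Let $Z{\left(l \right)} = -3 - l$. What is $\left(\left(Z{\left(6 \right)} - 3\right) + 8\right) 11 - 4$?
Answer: $-48$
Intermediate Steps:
$\left(\left(Z{\left(6 \right)} - 3\right) + 8\right) 11 - 4 = \left(\left(\left(-3 - 6\right) - 3\right) + 8\right) 11 - 4 = \left(\left(-9 - 3\right) + 8\right) 11 - 4 = \left(-12 + 8\right) 11 - 4 = \left(-4\right) 11 - 4 = -44 - 4 = -48$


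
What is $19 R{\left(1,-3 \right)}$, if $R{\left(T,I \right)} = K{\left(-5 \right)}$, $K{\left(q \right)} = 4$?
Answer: $76$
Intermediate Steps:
$R{\left(T,I \right)} = 4$
$19 R{\left(1,-3 \right)} = 19 \cdot 4 = 76$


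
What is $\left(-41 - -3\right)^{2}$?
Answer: $1444$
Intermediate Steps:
$\left(-41 - -3\right)^{2} = \left(-41 + \left(-20 + 23\right)\right)^{2} = \left(-41 + 3\right)^{2} = \left(-38\right)^{2} = 1444$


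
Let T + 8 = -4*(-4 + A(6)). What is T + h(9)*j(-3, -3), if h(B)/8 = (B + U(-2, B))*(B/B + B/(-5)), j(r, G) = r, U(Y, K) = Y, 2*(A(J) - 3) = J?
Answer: 592/5 ≈ 118.40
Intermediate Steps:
A(J) = 3 + J/2
T = -16 (T = -8 - 4*(-4 + (3 + (½)*6)) = -8 - 4*(-4 + (3 + 3)) = -8 - 4*(-4 + 6) = -8 - 4*2 = -8 - 8 = -16)
h(B) = 8*(1 - B/5)*(-2 + B) (h(B) = 8*((B - 2)*(B/B + B/(-5))) = 8*((-2 + B)*(1 + B*(-⅕))) = 8*((-2 + B)*(1 - B/5)) = 8*((1 - B/5)*(-2 + B)) = 8*(1 - B/5)*(-2 + B))
T + h(9)*j(-3, -3) = -16 + (-16 - 8/5*9² + (56/5)*9)*(-3) = -16 + (-16 - 8/5*81 + 504/5)*(-3) = -16 + (-16 - 648/5 + 504/5)*(-3) = -16 - 224/5*(-3) = -16 + 672/5 = 592/5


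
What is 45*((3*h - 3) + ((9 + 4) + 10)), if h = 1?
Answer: 1035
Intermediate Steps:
45*((3*h - 3) + ((9 + 4) + 10)) = 45*((3*1 - 3) + ((9 + 4) + 10)) = 45*((3 - 3) + (13 + 10)) = 45*(0 + 23) = 45*23 = 1035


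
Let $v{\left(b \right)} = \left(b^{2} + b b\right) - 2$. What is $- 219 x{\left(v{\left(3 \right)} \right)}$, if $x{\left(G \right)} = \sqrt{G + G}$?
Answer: $- 876 \sqrt{2} \approx -1238.9$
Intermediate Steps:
$v{\left(b \right)} = -2 + 2 b^{2}$ ($v{\left(b \right)} = \left(b^{2} + b^{2}\right) - 2 = 2 b^{2} - 2 = -2 + 2 b^{2}$)
$x{\left(G \right)} = \sqrt{2} \sqrt{G}$ ($x{\left(G \right)} = \sqrt{2 G} = \sqrt{2} \sqrt{G}$)
$- 219 x{\left(v{\left(3 \right)} \right)} = - 219 \sqrt{2} \sqrt{-2 + 2 \cdot 3^{2}} = - 219 \sqrt{2} \sqrt{-2 + 2 \cdot 9} = - 219 \sqrt{2} \sqrt{-2 + 18} = - 219 \sqrt{2} \sqrt{16} = - 219 \sqrt{2} \cdot 4 = - 219 \cdot 4 \sqrt{2} = - 876 \sqrt{2}$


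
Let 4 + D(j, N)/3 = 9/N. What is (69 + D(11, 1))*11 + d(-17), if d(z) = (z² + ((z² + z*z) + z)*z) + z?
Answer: -8341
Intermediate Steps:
D(j, N) = -12 + 27/N (D(j, N) = -12 + 3*(9/N) = -12 + 27/N)
d(z) = z + z² + z*(z + 2*z²) (d(z) = (z² + ((z² + z²) + z)*z) + z = (z² + (2*z² + z)*z) + z = (z² + (z + 2*z²)*z) + z = (z² + z*(z + 2*z²)) + z = z + z² + z*(z + 2*z²))
(69 + D(11, 1))*11 + d(-17) = (69 + (-12 + 27/1))*11 - 17*(1 + 2*(-17) + 2*(-17)²) = (69 + (-12 + 27*1))*11 - 17*(1 - 34 + 2*289) = (69 + (-12 + 27))*11 - 17*(1 - 34 + 578) = (69 + 15)*11 - 17*545 = 84*11 - 9265 = 924 - 9265 = -8341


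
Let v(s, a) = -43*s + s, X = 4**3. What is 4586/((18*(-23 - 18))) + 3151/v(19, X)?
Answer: -997511/98154 ≈ -10.163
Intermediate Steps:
X = 64
v(s, a) = -42*s
4586/((18*(-23 - 18))) + 3151/v(19, X) = 4586/((18*(-23 - 18))) + 3151/((-42*19)) = 4586/((18*(-41))) + 3151/(-798) = 4586/(-738) + 3151*(-1/798) = 4586*(-1/738) - 3151/798 = -2293/369 - 3151/798 = -997511/98154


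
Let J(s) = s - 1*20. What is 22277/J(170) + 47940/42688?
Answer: 119768947/800400 ≈ 149.64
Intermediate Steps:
J(s) = -20 + s (J(s) = s - 20 = -20 + s)
22277/J(170) + 47940/42688 = 22277/(-20 + 170) + 47940/42688 = 22277/150 + 47940*(1/42688) = 22277*(1/150) + 11985/10672 = 22277/150 + 11985/10672 = 119768947/800400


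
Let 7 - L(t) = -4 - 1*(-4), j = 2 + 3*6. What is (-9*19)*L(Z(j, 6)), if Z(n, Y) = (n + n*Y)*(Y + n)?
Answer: -1197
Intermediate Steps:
j = 20 (j = 2 + 18 = 20)
Z(n, Y) = (Y + n)*(n + Y*n) (Z(n, Y) = (n + Y*n)*(Y + n) = (Y + n)*(n + Y*n))
L(t) = 7 (L(t) = 7 - (-4 - 1*(-4)) = 7 - (-4 + 4) = 7 - 1*0 = 7 + 0 = 7)
(-9*19)*L(Z(j, 6)) = -9*19*7 = -171*7 = -1197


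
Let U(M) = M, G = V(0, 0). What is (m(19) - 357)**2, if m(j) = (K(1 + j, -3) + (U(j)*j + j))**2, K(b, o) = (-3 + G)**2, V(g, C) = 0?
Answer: 22790129296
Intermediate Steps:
G = 0
K(b, o) = 9 (K(b, o) = (-3 + 0)**2 = (-3)**2 = 9)
m(j) = (9 + j + j**2)**2 (m(j) = (9 + (j*j + j))**2 = (9 + (j**2 + j))**2 = (9 + (j + j**2))**2 = (9 + j + j**2)**2)
(m(19) - 357)**2 = ((9 + 19 + 19**2)**2 - 357)**2 = ((9 + 19 + 361)**2 - 357)**2 = (389**2 - 357)**2 = (151321 - 357)**2 = 150964**2 = 22790129296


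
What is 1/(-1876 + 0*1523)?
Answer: -1/1876 ≈ -0.00053305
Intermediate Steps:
1/(-1876 + 0*1523) = 1/(-1876 + 0) = 1/(-1876) = -1/1876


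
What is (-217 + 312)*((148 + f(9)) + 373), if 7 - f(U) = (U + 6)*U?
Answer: 37335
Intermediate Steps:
f(U) = 7 - U*(6 + U) (f(U) = 7 - (U + 6)*U = 7 - (6 + U)*U = 7 - U*(6 + U))
(-217 + 312)*((148 + f(9)) + 373) = (-217 + 312)*((148 + (7 - 1*9² - 6*9)) + 373) = 95*((148 + (7 - 1*81 - 54)) + 373) = 95*((148 + (7 - 81 - 54)) + 373) = 95*((148 - 128) + 373) = 95*(20 + 373) = 95*393 = 37335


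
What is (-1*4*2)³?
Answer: -512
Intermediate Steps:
(-1*4*2)³ = (-4*2)³ = (-8)³ = -512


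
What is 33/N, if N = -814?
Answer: -3/74 ≈ -0.040541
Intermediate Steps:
33/N = 33/(-814) = 33*(-1/814) = -3/74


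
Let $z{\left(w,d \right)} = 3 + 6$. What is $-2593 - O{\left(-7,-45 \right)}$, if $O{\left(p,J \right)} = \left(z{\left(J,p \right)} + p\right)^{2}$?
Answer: $-2597$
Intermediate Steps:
$z{\left(w,d \right)} = 9$
$O{\left(p,J \right)} = \left(9 + p\right)^{2}$
$-2593 - O{\left(-7,-45 \right)} = -2593 - \left(9 - 7\right)^{2} = -2593 - 2^{2} = -2593 - 4 = -2597$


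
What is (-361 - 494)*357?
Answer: -305235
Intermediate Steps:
(-361 - 494)*357 = -855*357 = -305235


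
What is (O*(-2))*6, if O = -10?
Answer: 120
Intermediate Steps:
(O*(-2))*6 = -10*(-2)*6 = 20*6 = 120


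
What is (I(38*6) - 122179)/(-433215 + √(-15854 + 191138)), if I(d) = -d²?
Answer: 2794445335/6950928183 + 348326*√541/20852784549 ≈ 0.40241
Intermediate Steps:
(I(38*6) - 122179)/(-433215 + √(-15854 + 191138)) = (-(38*6)² - 122179)/(-433215 + √(-15854 + 191138)) = (-1*228² - 122179)/(-433215 + √175284) = (-1*51984 - 122179)/(-433215 + 18*√541) = (-51984 - 122179)/(-433215 + 18*√541) = -174163/(-433215 + 18*√541)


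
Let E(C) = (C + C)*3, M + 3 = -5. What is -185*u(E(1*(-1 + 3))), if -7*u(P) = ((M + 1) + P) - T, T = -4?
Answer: 1665/7 ≈ 237.86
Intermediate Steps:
M = -8 (M = -3 - 5 = -8)
E(C) = 6*C (E(C) = (2*C)*3 = 6*C)
u(P) = 3/7 - P/7 (u(P) = -(((-8 + 1) + P) - 1*(-4))/7 = -((-7 + P) + 4)/7 = -(-3 + P)/7 = 3/7 - P/7)
-185*u(E(1*(-1 + 3))) = -185*(3/7 - 6*1*(-1 + 3)/7) = -185*(3/7 - 6*1*2/7) = -185*(3/7 - 6*2/7) = -185*(3/7 - ⅐*12) = -185*(3/7 - 12/7) = -185*(-9/7) = 1665/7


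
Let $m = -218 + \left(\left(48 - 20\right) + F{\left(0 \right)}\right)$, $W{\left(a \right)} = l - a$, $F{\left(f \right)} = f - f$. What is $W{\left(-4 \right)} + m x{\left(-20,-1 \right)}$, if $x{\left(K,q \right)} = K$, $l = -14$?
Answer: $3790$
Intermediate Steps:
$F{\left(f \right)} = 0$
$W{\left(a \right)} = -14 - a$
$m = -190$ ($m = -218 + \left(\left(48 - 20\right) + 0\right) = -218 + \left(28 + 0\right) = -218 + 28 = -190$)
$W{\left(-4 \right)} + m x{\left(-20,-1 \right)} = \left(-14 - -4\right) - -3800 = \left(-14 + 4\right) + 3800 = -10 + 3800 = 3790$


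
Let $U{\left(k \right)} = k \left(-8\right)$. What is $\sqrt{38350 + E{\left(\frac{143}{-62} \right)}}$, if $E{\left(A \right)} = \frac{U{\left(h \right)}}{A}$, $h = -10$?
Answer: $\frac{\sqrt{783509870}}{143} \approx 195.74$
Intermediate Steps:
$U{\left(k \right)} = - 8 k$
$E{\left(A \right)} = \frac{80}{A}$ ($E{\left(A \right)} = \frac{\left(-8\right) \left(-10\right)}{A} = \frac{80}{A}$)
$\sqrt{38350 + E{\left(\frac{143}{-62} \right)}} = \sqrt{38350 + \frac{80}{143 \frac{1}{-62}}} = \sqrt{38350 + \frac{80}{143 \left(- \frac{1}{62}\right)}} = \sqrt{38350 + \frac{80}{- \frac{143}{62}}} = \sqrt{38350 + 80 \left(- \frac{62}{143}\right)} = \sqrt{38350 - \frac{4960}{143}} = \sqrt{\frac{5479090}{143}} = \frac{\sqrt{783509870}}{143}$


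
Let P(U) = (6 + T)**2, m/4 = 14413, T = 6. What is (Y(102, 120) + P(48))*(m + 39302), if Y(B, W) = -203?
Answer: -5720286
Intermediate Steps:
m = 57652 (m = 4*14413 = 57652)
P(U) = 144 (P(U) = (6 + 6)**2 = 12**2 = 144)
(Y(102, 120) + P(48))*(m + 39302) = (-203 + 144)*(57652 + 39302) = -59*96954 = -5720286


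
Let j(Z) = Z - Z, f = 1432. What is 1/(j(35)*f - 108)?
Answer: -1/108 ≈ -0.0092593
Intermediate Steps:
j(Z) = 0
1/(j(35)*f - 108) = 1/(0*1432 - 108) = 1/(0 - 108) = 1/(-108) = -1/108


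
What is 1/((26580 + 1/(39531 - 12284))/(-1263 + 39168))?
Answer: 54357765/38117119 ≈ 1.4261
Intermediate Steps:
1/((26580 + 1/(39531 - 12284))/(-1263 + 39168)) = 1/((26580 + 1/27247)/37905) = 1/((26580 + 1/27247)*(1/37905)) = 1/((724225261/27247)*(1/37905)) = 1/(38117119/54357765) = 54357765/38117119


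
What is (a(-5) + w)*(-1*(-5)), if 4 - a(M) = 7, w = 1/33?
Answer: -490/33 ≈ -14.848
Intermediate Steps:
w = 1/33 ≈ 0.030303
a(M) = -3 (a(M) = 4 - 1*7 = 4 - 7 = -3)
(a(-5) + w)*(-1*(-5)) = (-3 + 1/33)*(-1*(-5)) = -98/33*5 = -490/33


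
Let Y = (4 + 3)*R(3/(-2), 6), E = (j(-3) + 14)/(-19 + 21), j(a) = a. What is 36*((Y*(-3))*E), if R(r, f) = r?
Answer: 6237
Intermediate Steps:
E = 11/2 (E = (-3 + 14)/(-19 + 21) = 11/2 ≈ 5.5000)
Y = -21/2 (Y = (4 + 3)*(3/(-2)) = 7*(3*(-½)) = 7*(-3/2) = -21/2 ≈ -10.500)
36*((Y*(-3))*E) = 36*(-21/2*(-3)*(11/2)) = 36*((63/2)*(11/2)) = 36*(693/4) = 6237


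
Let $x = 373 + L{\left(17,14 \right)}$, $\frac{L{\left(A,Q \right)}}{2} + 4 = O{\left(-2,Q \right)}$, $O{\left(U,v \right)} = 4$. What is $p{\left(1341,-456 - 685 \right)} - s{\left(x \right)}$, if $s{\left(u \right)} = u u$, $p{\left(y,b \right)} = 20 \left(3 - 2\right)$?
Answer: $-139109$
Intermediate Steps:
$p{\left(y,b \right)} = 20$ ($p{\left(y,b \right)} = 20 \cdot 1 = 20$)
$L{\left(A,Q \right)} = 0$ ($L{\left(A,Q \right)} = -8 + 2 \cdot 4 = -8 + 8 = 0$)
$x = 373$ ($x = 373 + 0 = 373$)
$s{\left(u \right)} = u^{2}$
$p{\left(1341,-456 - 685 \right)} - s{\left(x \right)} = 20 - 373^{2} = 20 - 139129 = -139109$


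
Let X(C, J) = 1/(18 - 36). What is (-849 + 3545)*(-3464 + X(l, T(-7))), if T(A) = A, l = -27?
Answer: -84051844/9 ≈ -9.3391e+6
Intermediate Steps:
X(C, J) = -1/18 (X(C, J) = 1/(-18) = -1/18)
(-849 + 3545)*(-3464 + X(l, T(-7))) = (-849 + 3545)*(-3464 - 1/18) = 2696*(-62353/18) = -84051844/9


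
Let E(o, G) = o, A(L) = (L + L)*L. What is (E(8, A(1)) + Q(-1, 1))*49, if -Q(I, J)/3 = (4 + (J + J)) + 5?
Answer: -1225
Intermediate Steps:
A(L) = 2*L² (A(L) = (2*L)*L = 2*L²)
Q(I, J) = -27 - 6*J (Q(I, J) = -3*((4 + (J + J)) + 5) = -3*((4 + 2*J) + 5) = -3*(9 + 2*J) = -27 - 6*J)
(E(8, A(1)) + Q(-1, 1))*49 = (8 + (-27 - 6*1))*49 = (8 + (-27 - 6))*49 = (8 - 33)*49 = -25*49 = -1225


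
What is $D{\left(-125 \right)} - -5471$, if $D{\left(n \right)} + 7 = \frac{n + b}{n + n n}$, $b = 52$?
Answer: $\frac{84691927}{15500} \approx 5464.0$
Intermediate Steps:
$D{\left(n \right)} = -7 + \frac{52 + n}{n + n^{2}}$ ($D{\left(n \right)} = -7 + \frac{n + 52}{n + n n} = -7 + \frac{52 + n}{n + n^{2}}$)
$D{\left(-125 \right)} - -5471 = \frac{52 - 7 \left(-125\right)^{2} - -750}{\left(-125\right) \left(1 - 125\right)} - -5471 = - \frac{52 - 109375 + 750}{125 \left(-124\right)} + 5471 = \left(- \frac{1}{125}\right) \left(- \frac{1}{124}\right) \left(52 - 109375 + 750\right) + 5471 = \left(- \frac{1}{125}\right) \left(- \frac{1}{124}\right) \left(-108573\right) + 5471 = - \frac{108573}{15500} + 5471 = \frac{84691927}{15500}$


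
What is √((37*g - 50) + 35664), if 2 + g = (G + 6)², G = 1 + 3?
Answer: 6*√1090 ≈ 198.09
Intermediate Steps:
G = 4
g = 98 (g = -2 + (4 + 6)² = -2 + 10² = -2 + 100 = 98)
√((37*g - 50) + 35664) = √((37*98 - 50) + 35664) = √((3626 - 50) + 35664) = √(3576 + 35664) = √39240 = 6*√1090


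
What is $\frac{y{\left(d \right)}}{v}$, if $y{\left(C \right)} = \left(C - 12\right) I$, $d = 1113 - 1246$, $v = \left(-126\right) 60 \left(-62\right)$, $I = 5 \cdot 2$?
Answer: $- \frac{145}{46872} \approx -0.0030935$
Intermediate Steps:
$I = 10$
$v = 468720$ ($v = \left(-7560\right) \left(-62\right) = 468720$)
$d = -133$ ($d = 1113 - 1246 = -133$)
$y{\left(C \right)} = -120 + 10 C$ ($y{\left(C \right)} = \left(C - 12\right) 10 = \left(-12 + C\right) 10 = -120 + 10 C$)
$\frac{y{\left(d \right)}}{v} = \frac{-120 + 10 \left(-133\right)}{468720} = \left(-120 - 1330\right) \frac{1}{468720} = \left(-1450\right) \frac{1}{468720} = - \frac{145}{46872}$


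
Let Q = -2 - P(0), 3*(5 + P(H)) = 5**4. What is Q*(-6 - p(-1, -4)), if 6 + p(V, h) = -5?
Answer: -3080/3 ≈ -1026.7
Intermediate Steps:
P(H) = 610/3 (P(H) = -5 + (1/3)*5**4 = -5 + (1/3)*625 = -5 + 625/3 = 610/3)
p(V, h) = -11 (p(V, h) = -6 - 5 = -11)
Q = -616/3 (Q = -2 - 1*610/3 = -2 - 610/3 = -616/3 ≈ -205.33)
Q*(-6 - p(-1, -4)) = -616*(-6 - 1*(-11))/3 = -616*(-6 + 11)/3 = -616/3*5 = -3080/3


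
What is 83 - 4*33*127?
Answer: -16681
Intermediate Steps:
83 - 4*33*127 = 83 - 132*127 = 83 - 16764 = -16681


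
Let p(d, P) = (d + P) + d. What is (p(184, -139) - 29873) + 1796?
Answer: -27848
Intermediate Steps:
p(d, P) = P + 2*d (p(d, P) = (P + d) + d = P + 2*d)
(p(184, -139) - 29873) + 1796 = ((-139 + 2*184) - 29873) + 1796 = ((-139 + 368) - 29873) + 1796 = (229 - 29873) + 1796 = -29644 + 1796 = -27848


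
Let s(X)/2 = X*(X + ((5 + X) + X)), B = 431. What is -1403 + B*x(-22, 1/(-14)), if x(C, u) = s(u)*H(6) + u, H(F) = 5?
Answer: -142448/49 ≈ -2907.1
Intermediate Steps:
s(X) = 2*X*(5 + 3*X) (s(X) = 2*(X*(X + ((5 + X) + X))) = 2*(X*(X + (5 + 2*X))) = 2*(X*(5 + 3*X)) = 2*X*(5 + 3*X))
x(C, u) = u + 10*u*(5 + 3*u) (x(C, u) = (2*u*(5 + 3*u))*5 + u = 10*u*(5 + 3*u) + u = u + 10*u*(5 + 3*u))
-1403 + B*x(-22, 1/(-14)) = -1403 + 431*(3*(17 + 10/(-14))/(-14)) = -1403 + 431*(3*(-1/14)*(17 + 10*(-1/14))) = -1403 + 431*(3*(-1/14)*(17 - 5/7)) = -1403 + 431*(3*(-1/14)*(114/7)) = -1403 + 431*(-171/49) = -1403 - 73701/49 = -142448/49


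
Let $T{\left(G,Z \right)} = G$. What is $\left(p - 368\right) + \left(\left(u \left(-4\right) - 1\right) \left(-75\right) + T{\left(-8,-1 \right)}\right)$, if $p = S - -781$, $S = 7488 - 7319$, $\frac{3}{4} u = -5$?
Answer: $-1351$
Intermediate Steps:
$u = - \frac{20}{3}$ ($u = \frac{4}{3} \left(-5\right) = - \frac{20}{3} \approx -6.6667$)
$S = 169$
$p = 950$ ($p = 169 - -781 = 169 + 781 = 950$)
$\left(p - 368\right) + \left(\left(u \left(-4\right) - 1\right) \left(-75\right) + T{\left(-8,-1 \right)}\right) = \left(950 - 368\right) + \left(\left(\left(- \frac{20}{3}\right) \left(-4\right) - 1\right) \left(-75\right) - 8\right) = 582 + \left(\left(\frac{80}{3} - 1\right) \left(-75\right) - 8\right) = 582 + \left(\frac{77}{3} \left(-75\right) - 8\right) = 582 - 1933 = -1351$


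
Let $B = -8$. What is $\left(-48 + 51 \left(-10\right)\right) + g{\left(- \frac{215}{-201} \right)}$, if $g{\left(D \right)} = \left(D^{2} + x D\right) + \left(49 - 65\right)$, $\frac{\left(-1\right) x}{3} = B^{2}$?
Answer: $- \frac{31441229}{40401} \approx -778.23$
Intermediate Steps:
$x = -192$ ($x = - 3 \left(-8\right)^{2} = \left(-3\right) 64 = -192$)
$g{\left(D \right)} = -16 + D^{2} - 192 D$ ($g{\left(D \right)} = \left(D^{2} - 192 D\right) + \left(49 - 65\right) = \left(D^{2} - 192 D\right) - 16 = -16 + D^{2} - 192 D$)
$\left(-48 + 51 \left(-10\right)\right) + g{\left(- \frac{215}{-201} \right)} = \left(-48 + 51 \left(-10\right)\right) - \left(16 - \frac{46225}{40401} + 192 \left(-215\right) \frac{1}{-201}\right) = \left(-48 - 510\right) - \left(16 - \frac{46225}{40401} + 192 \left(-215\right) \left(- \frac{1}{201}\right)\right) = -558 - \left(\frac{14832}{67} - \frac{46225}{40401}\right) = -558 - \frac{8897471}{40401} = - \frac{31441229}{40401}$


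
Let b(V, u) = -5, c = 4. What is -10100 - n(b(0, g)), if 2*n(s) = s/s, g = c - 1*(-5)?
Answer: -20201/2 ≈ -10101.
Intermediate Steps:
g = 9 (g = 4 - 1*(-5) = 4 + 5 = 9)
n(s) = ½ (n(s) = (s/s)/2 = (½)*1 = ½)
-10100 - n(b(0, g)) = -10100 - 1*½ = -10100 - ½ = -20201/2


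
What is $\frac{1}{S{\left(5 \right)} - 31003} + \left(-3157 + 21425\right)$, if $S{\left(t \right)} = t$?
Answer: $\frac{566271463}{30998} \approx 18268.0$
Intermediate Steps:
$\frac{1}{S{\left(5 \right)} - 31003} + \left(-3157 + 21425\right) = \frac{1}{5 - 31003} + \left(-3157 + 21425\right) = \frac{1}{-30998} + 18268 = - \frac{1}{30998} + 18268 = \frac{566271463}{30998}$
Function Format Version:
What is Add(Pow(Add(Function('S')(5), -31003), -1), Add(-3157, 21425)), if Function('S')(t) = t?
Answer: Rational(566271463, 30998) ≈ 18268.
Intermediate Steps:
Add(Pow(Add(Function('S')(5), -31003), -1), Add(-3157, 21425)) = Add(Pow(Add(5, -31003), -1), Add(-3157, 21425)) = Add(Pow(-30998, -1), 18268) = Add(Rational(-1, 30998), 18268) = Rational(566271463, 30998)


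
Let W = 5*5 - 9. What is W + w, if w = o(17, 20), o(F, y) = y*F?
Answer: 356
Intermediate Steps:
W = 16 (W = 25 - 9 = 16)
o(F, y) = F*y
w = 340 (w = 17*20 = 340)
W + w = 16 + 340 = 356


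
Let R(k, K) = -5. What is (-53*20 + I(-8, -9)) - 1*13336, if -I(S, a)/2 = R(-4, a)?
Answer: -14386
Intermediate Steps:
I(S, a) = 10 (I(S, a) = -2*(-5) = 10)
(-53*20 + I(-8, -9)) - 1*13336 = (-53*20 + 10) - 1*13336 = (-1060 + 10) - 13336 = -1050 - 13336 = -14386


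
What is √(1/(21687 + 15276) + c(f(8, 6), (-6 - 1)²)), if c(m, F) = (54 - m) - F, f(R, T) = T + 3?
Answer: I*√443553/333 ≈ 2.0*I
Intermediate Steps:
f(R, T) = 3 + T
c(m, F) = 54 - F - m
√(1/(21687 + 15276) + c(f(8, 6), (-6 - 1)²)) = √(1/(21687 + 15276) + (54 - (-6 - 1)² - (3 + 6))) = √(1/36963 + (54 - 1*(-7)² - 1*9)) = √(1/36963 + (54 - 1*49 - 9)) = √(1/36963 + (54 - 49 - 9)) = √(1/36963 - 4) = √(-147851/36963) = I*√443553/333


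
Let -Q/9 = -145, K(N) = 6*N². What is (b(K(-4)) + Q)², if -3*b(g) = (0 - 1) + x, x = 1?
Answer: 1703025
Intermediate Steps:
b(g) = 0 (b(g) = -((0 - 1) + 1)/3 = -(-1 + 1)/3 = -⅓*0 = 0)
Q = 1305 (Q = -9*(-145) = 1305)
(b(K(-4)) + Q)² = (0 + 1305)² = 1305² = 1703025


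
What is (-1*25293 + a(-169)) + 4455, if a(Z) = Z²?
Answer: 7723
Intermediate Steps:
(-1*25293 + a(-169)) + 4455 = (-1*25293 + (-169)²) + 4455 = (-25293 + 28561) + 4455 = 3268 + 4455 = 7723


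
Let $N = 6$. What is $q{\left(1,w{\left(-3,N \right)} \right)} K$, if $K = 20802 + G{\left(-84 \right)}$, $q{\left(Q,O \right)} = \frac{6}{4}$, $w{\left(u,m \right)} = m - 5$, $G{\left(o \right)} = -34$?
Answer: $31152$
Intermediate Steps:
$w{\left(u,m \right)} = -5 + m$
$q{\left(Q,O \right)} = \frac{3}{2}$ ($q{\left(Q,O \right)} = 6 \cdot \frac{1}{4} = \frac{3}{2}$)
$K = 20768$ ($K = 20802 - 34 = 20768$)
$q{\left(1,w{\left(-3,N \right)} \right)} K = \frac{3}{2} \cdot 20768 = 31152$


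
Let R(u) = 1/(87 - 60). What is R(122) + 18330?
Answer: 494911/27 ≈ 18330.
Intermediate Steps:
R(u) = 1/27
R(122) + 18330 = 1/27 + 18330 = 494911/27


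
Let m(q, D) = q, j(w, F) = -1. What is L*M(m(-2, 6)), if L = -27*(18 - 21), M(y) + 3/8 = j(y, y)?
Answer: -891/8 ≈ -111.38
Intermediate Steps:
M(y) = -11/8 (M(y) = -3/8 - 1 = -11/8)
L = 81 (L = -27*(-3) = 81)
L*M(m(-2, 6)) = 81*(-11/8) = -891/8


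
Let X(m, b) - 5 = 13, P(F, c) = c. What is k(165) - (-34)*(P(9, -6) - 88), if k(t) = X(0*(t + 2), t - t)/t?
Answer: -175774/55 ≈ -3195.9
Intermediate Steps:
X(m, b) = 18 (X(m, b) = 5 + 13 = 18)
k(t) = 18/t
k(165) - (-34)*(P(9, -6) - 88) = 18/165 - (-34)*(-6 - 88) = 18*(1/165) - (-34)*(-94) = 6/55 - 1*3196 = 6/55 - 3196 = -175774/55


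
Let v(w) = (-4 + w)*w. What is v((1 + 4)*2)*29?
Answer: 1740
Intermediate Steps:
v(w) = w*(-4 + w)
v((1 + 4)*2)*29 = (((1 + 4)*2)*(-4 + (1 + 4)*2))*29 = ((5*2)*(-4 + 5*2))*29 = (10*(-4 + 10))*29 = (10*6)*29 = 60*29 = 1740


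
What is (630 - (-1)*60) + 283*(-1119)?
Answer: -315987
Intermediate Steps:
(630 - (-1)*60) + 283*(-1119) = (630 - 1*(-60)) - 316677 = (630 + 60) - 316677 = 690 - 316677 = -315987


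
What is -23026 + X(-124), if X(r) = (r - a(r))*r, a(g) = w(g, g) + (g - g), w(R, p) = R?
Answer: -23026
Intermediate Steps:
a(g) = g (a(g) = g + (g - g) = g + 0 = g)
X(r) = 0 (X(r) = (r - r)*r = 0*r = 0)
-23026 + X(-124) = -23026 + 0 = -23026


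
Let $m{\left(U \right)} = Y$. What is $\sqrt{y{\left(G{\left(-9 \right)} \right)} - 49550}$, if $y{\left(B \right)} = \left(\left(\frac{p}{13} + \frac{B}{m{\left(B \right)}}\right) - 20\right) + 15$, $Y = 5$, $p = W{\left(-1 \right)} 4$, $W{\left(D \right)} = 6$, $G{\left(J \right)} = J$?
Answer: $\frac{4 i \sqrt{13085605}}{65} \approx 222.61 i$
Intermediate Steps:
$p = 24$ ($p = 6 \cdot 4 = 24$)
$m{\left(U \right)} = 5$
$y{\left(B \right)} = - \frac{41}{13} + \frac{B}{5}$ ($y{\left(B \right)} = \left(\left(\frac{24}{13} + \frac{B}{5}\right) - 20\right) + 15 = \left(- \frac{236}{13} + \frac{B}{5}\right) + 15 = - \frac{41}{13} + \frac{B}{5}$)
$\sqrt{y{\left(G{\left(-9 \right)} \right)} - 49550} = \sqrt{\left(- \frac{41}{13} + \frac{1}{5} \left(-9\right)\right) - 49550} = \sqrt{\left(- \frac{41}{13} - \frac{9}{5}\right) - 49550} = \sqrt{- \frac{322}{65} - 49550} = \sqrt{- \frac{3221072}{65}} = \frac{4 i \sqrt{13085605}}{65}$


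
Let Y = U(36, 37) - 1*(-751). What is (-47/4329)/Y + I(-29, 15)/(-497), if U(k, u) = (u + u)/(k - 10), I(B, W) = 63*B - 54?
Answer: 876918863/231701400 ≈ 3.7847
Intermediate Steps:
I(B, W) = -54 + 63*B
U(k, u) = 2*u/(-10 + k) (U(k, u) = (2*u)/(-10 + k) = 2*u/(-10 + k))
Y = 9800/13 (Y = 2*37/(-10 + 36) - 1*(-751) = 2*37/26 + 751 = 2*37*(1/26) + 751 = 37/13 + 751 = 9800/13 ≈ 753.85)
(-47/4329)/Y + I(-29, 15)/(-497) = (-47/4329)/(9800/13) + (-54 + 63*(-29))/(-497) = -47*1/4329*(13/9800) + (-54 - 1827)*(-1/497) = -47/4329*13/9800 - 1881*(-1/497) = -47/3263400 + 1881/497 = 876918863/231701400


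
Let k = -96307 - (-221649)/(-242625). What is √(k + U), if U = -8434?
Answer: I*√27403692304630/16175 ≈ 323.64*I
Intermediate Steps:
k = -7788902508/80875 (k = -96307 - (-221649)*(-1)/242625 = -96307 - 1*73883/80875 = -96307 - 73883/80875 = -7788902508/80875 ≈ -96308.)
√(k + U) = √(-7788902508/80875 - 8434) = √(-8471002258/80875) = I*√27403692304630/16175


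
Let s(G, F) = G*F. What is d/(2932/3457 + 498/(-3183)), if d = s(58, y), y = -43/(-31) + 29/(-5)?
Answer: -72756008172/196616725 ≈ -370.04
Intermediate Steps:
y = -684/155 (y = -43*(-1/31) + 29*(-1/5) = 43/31 - 29/5 = -684/155 ≈ -4.4129)
s(G, F) = F*G
d = -39672/155 (d = -684/155*58 = -39672/155 ≈ -255.95)
d/(2932/3457 + 498/(-3183)) = -39672/(155*(2932/3457 + 498/(-3183))) = -39672/(155*(2932*(1/3457) + 498*(-1/3183))) = -39672/(155*(2932/3457 - 166/1061)) = -39672/(155*2536990/3667877) = -39672/155*3667877/2536990 = -72756008172/196616725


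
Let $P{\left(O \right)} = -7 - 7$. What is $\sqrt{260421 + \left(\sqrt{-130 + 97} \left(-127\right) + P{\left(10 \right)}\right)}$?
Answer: $\sqrt{260407 - 127 i \sqrt{33}} \approx 510.3 - 0.7148 i$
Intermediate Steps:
$P{\left(O \right)} = -14$ ($P{\left(O \right)} = -7 - 7 = -14$)
$\sqrt{260421 + \left(\sqrt{-130 + 97} \left(-127\right) + P{\left(10 \right)}\right)} = \sqrt{260421 - \left(14 - \sqrt{-130 + 97} \left(-127\right)\right)} = \sqrt{260421 - \left(14 - \sqrt{-33} \left(-127\right)\right)} = \sqrt{260421 - \left(14 - i \sqrt{33} \left(-127\right)\right)} = \sqrt{260421 - \left(14 + 127 i \sqrt{33}\right)} = \sqrt{260407 - 127 i \sqrt{33}}$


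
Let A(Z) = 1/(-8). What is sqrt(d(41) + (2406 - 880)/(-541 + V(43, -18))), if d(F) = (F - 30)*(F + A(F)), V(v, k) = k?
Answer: sqrt(2234339770)/2236 ≈ 21.140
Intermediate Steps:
A(Z) = -1/8
d(F) = (-30 + F)*(-1/8 + F) (d(F) = (F - 30)*(F - 1/8) = (-30 + F)*(-1/8 + F))
sqrt(d(41) + (2406 - 880)/(-541 + V(43, -18))) = sqrt((15/4 + 41**2 - 241/8*41) + (2406 - 880)/(-541 - 18)) = sqrt((15/4 + 1681 - 9881/8) + 1526/(-559)) = sqrt(3597/8 + 1526*(-1/559)) = sqrt(3597/8 - 1526/559) = sqrt(1998515/4472) = sqrt(2234339770)/2236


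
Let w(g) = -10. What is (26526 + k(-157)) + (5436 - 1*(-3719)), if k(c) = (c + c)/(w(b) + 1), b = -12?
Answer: 321443/9 ≈ 35716.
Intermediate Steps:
k(c) = -2*c/9 (k(c) = (c + c)/(-10 + 1) = (2*c)/(-9) = -2*c/9)
(26526 + k(-157)) + (5436 - 1*(-3719)) = (26526 - 2/9*(-157)) + (5436 - 1*(-3719)) = (26526 + 314/9) + (5436 + 3719) = 239048/9 + 9155 = 321443/9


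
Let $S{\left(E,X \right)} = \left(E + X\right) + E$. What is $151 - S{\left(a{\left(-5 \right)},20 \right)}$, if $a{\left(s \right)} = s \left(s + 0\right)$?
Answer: $81$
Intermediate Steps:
$a{\left(s \right)} = s^{2}$ ($a{\left(s \right)} = s s = s^{2}$)
$S{\left(E,X \right)} = X + 2 E$
$151 - S{\left(a{\left(-5 \right)},20 \right)} = 151 - \left(20 + 2 \left(-5\right)^{2}\right) = 151 - \left(20 + 2 \cdot 25\right) = 151 - \left(20 + 50\right) = 151 - 70 = 81$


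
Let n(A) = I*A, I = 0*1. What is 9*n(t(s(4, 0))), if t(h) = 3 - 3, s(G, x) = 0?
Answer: 0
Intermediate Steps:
I = 0
t(h) = 0
n(A) = 0 (n(A) = 0*A = 0)
9*n(t(s(4, 0))) = 9*0 = 0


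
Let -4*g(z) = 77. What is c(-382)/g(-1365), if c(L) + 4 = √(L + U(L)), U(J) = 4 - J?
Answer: 8/77 ≈ 0.10390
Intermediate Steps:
g(z) = -77/4 (g(z) = -¼*77 = -77/4)
c(L) = -2 (c(L) = -4 + √(L + (4 - L)) = -4 + √4 = -4 + 2 = -2)
c(-382)/g(-1365) = -2/(-77/4) = -2*(-4/77) = 8/77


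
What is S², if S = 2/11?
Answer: 4/121 ≈ 0.033058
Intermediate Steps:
S = 2/11 (S = (1/11)*2 = 2/11 ≈ 0.18182)
S² = (2/11)² = 4/121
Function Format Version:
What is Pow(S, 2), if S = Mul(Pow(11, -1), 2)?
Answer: Rational(4, 121) ≈ 0.033058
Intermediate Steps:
S = Rational(2, 11) (S = Mul(Rational(1, 11), 2) = Rational(2, 11) ≈ 0.18182)
Pow(S, 2) = Pow(Rational(2, 11), 2) = Rational(4, 121)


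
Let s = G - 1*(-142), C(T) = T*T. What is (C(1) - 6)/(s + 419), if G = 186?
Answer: -5/747 ≈ -0.0066934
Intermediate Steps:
C(T) = T**2
s = 328 (s = 186 - 1*(-142) = 186 + 142 = 328)
(C(1) - 6)/(s + 419) = (1**2 - 6)/(328 + 419) = (1 - 6)/747 = -5*1/747 = -5/747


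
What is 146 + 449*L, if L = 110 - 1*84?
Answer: 11820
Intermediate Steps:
L = 26 (L = 110 - 84 = 26)
146 + 449*L = 146 + 449*26 = 146 + 11674 = 11820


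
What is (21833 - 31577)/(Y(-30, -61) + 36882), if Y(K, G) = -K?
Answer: -203/769 ≈ -0.26398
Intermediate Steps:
(21833 - 31577)/(Y(-30, -61) + 36882) = (21833 - 31577)/(-1*(-30) + 36882) = -9744/(30 + 36882) = -9744/36912 = -9744*1/36912 = -203/769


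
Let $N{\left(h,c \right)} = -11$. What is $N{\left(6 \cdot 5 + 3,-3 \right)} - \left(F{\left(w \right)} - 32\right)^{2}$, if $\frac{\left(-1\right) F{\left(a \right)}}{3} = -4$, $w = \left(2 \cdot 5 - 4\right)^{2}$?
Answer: $-411$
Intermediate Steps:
$w = 36$ ($w = \left(10 - 4\right)^{2} = 6^{2} = 36$)
$F{\left(a \right)} = 12$ ($F{\left(a \right)} = \left(-3\right) \left(-4\right) = 12$)
$N{\left(6 \cdot 5 + 3,-3 \right)} - \left(F{\left(w \right)} - 32\right)^{2} = -11 - \left(12 - 32\right)^{2} = -11 - \left(-20\right)^{2} = -11 - 400 = -411$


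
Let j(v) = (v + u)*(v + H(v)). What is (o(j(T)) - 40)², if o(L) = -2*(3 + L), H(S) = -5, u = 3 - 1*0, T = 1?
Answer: 196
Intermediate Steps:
u = 3 (u = 3 + 0 = 3)
j(v) = (-5 + v)*(3 + v) (j(v) = (v + 3)*(v - 5) = (3 + v)*(-5 + v) = (-5 + v)*(3 + v))
o(L) = -6 - 2*L
(o(j(T)) - 40)² = ((-6 - 2*(-15 + 1² - 2*1)) - 40)² = ((-6 - 2*(-15 + 1 - 2)) - 40)² = ((-6 - 2*(-16)) - 40)² = ((-6 + 32) - 40)² = (26 - 40)² = (-14)² = 196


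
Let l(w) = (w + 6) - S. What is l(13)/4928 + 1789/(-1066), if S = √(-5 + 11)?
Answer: -4397969/2626624 - √6/4928 ≈ -1.6749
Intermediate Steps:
S = √6 ≈ 2.4495
l(w) = 6 + w - √6 (l(w) = (w + 6) - √6 = (6 + w) - √6 = 6 + w - √6)
l(13)/4928 + 1789/(-1066) = (6 + 13 - √6)/4928 + 1789/(-1066) = (19 - √6)*(1/4928) + 1789*(-1/1066) = (19/4928 - √6/4928) - 1789/1066 = -4397969/2626624 - √6/4928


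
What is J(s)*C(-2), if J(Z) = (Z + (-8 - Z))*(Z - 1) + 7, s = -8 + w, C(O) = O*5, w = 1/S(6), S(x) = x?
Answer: -2330/3 ≈ -776.67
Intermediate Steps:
w = ⅙ (w = 1/6 = ⅙ ≈ 0.16667)
C(O) = 5*O
s = -47/6 (s = -8 + ⅙ = -47/6 ≈ -7.8333)
J(Z) = 15 - 8*Z (J(Z) = -8*(-1 + Z) + 7 = (8 - 8*Z) + 7 = 15 - 8*Z)
J(s)*C(-2) = (15 - 8*(-47/6))*(5*(-2)) = (15 + 188/3)*(-10) = (233/3)*(-10) = -2330/3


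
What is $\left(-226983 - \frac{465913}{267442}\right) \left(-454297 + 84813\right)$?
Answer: $\frac{1602115703348294}{19103} \approx 8.3867 \cdot 10^{10}$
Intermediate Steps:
$\left(-226983 - \frac{465913}{267442}\right) \left(-454297 + 84813\right) = \left(-226983 - \frac{66559}{38206}\right) \left(-369484\right) = \left(- \frac{8672179057}{38206}\right) \left(-369484\right) = \frac{1602115703348294}{19103}$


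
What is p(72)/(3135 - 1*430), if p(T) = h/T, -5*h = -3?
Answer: 1/324600 ≈ 3.0807e-6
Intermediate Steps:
h = 3/5 (h = -1/5*(-3) = 3/5 ≈ 0.60000)
p(T) = 3/(5*T)
p(72)/(3135 - 1*430) = ((3/5)/72)/(3135 - 1*430) = ((3/5)*(1/72))/(3135 - 430) = (1/120)/2705 = (1/120)*(1/2705) = 1/324600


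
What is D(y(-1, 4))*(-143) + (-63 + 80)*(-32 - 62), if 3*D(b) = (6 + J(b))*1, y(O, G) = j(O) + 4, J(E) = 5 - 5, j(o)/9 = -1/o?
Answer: -1884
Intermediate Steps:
j(o) = -9/o (j(o) = 9*(-1/o) = -9/o)
J(E) = 0
y(O, G) = 4 - 9/O (y(O, G) = -9/O + 4 = 4 - 9/O)
D(b) = 2 (D(b) = ((6 + 0)*1)/3 = (6*1)/3 = (1/3)*6 = 2)
D(y(-1, 4))*(-143) + (-63 + 80)*(-32 - 62) = 2*(-143) + (-63 + 80)*(-32 - 62) = -286 + 17*(-94) = -286 - 1598 = -1884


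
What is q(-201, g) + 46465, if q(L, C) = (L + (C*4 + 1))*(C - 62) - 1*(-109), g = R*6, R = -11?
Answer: 105966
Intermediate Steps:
g = -66 (g = -11*6 = -66)
q(L, C) = 109 + (-62 + C)*(1 + L + 4*C) (q(L, C) = (L + (4*C + 1))*(-62 + C) + 109 = (L + (1 + 4*C))*(-62 + C) + 109 = (1 + L + 4*C)*(-62 + C) + 109 = (-62 + C)*(1 + L + 4*C) + 109 = 109 + (-62 + C)*(1 + L + 4*C))
q(-201, g) + 46465 = (47 - 247*(-66) - 62*(-201) + 4*(-66)**2 - 66*(-201)) + 46465 = (47 + 16302 + 12462 + 4*4356 + 13266) + 46465 = (47 + 16302 + 12462 + 17424 + 13266) + 46465 = 59501 + 46465 = 105966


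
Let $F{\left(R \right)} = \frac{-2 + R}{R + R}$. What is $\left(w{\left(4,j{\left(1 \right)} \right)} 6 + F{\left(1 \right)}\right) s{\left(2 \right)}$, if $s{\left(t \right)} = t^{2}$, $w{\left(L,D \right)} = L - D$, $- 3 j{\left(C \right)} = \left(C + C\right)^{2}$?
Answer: $126$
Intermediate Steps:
$j{\left(C \right)} = - \frac{4 C^{2}}{3}$ ($j{\left(C \right)} = - \frac{\left(C + C\right)^{2}}{3} = - \frac{\left(2 C\right)^{2}}{3} = - \frac{4 C^{2}}{3}$)
$F{\left(R \right)} = \frac{-2 + R}{2 R}$
$\left(w{\left(4,j{\left(1 \right)} \right)} 6 + F{\left(1 \right)}\right) s{\left(2 \right)} = \left(\left(4 - - \frac{4 \cdot 1^{2}}{3}\right) 6 + \frac{-2 + 1}{2 \cdot 1}\right) 2^{2} = \left(\left(4 - \left(- \frac{4}{3}\right) 1\right) 6 + \frac{1}{2} \cdot 1 \left(-1\right)\right) 4 = \left(\left(4 - - \frac{4}{3}\right) 6 - \frac{1}{2}\right) 4 = \left(\left(4 + \frac{4}{3}\right) 6 - \frac{1}{2}\right) 4 = \left(\frac{16}{3} \cdot 6 - \frac{1}{2}\right) 4 = \left(32 - \frac{1}{2}\right) 4 = \frac{63}{2} \cdot 4 = 126$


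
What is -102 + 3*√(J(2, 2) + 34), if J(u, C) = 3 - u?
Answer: -102 + 3*√35 ≈ -84.252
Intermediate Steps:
-102 + 3*√(J(2, 2) + 34) = -102 + 3*√((3 - 1*2) + 34) = -102 + 3*√((3 - 2) + 34) = -102 + 3*√(1 + 34) = -102 + 3*√35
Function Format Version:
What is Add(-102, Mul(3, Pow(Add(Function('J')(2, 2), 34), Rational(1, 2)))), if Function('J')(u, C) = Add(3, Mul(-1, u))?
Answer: Add(-102, Mul(3, Pow(35, Rational(1, 2)))) ≈ -84.252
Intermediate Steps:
Add(-102, Mul(3, Pow(Add(Function('J')(2, 2), 34), Rational(1, 2)))) = Add(-102, Mul(3, Pow(Add(Add(3, Mul(-1, 2)), 34), Rational(1, 2)))) = Add(-102, Mul(3, Pow(Add(Add(3, -2), 34), Rational(1, 2)))) = Add(-102, Mul(3, Pow(Add(1, 34), Rational(1, 2)))) = Add(-102, Mul(3, Pow(35, Rational(1, 2))))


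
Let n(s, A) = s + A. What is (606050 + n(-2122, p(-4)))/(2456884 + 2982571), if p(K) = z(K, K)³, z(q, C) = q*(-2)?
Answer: 120888/1087891 ≈ 0.11112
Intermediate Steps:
z(q, C) = -2*q
p(K) = -8*K³ (p(K) = (-2*K)³ = -8*K³)
n(s, A) = A + s
(606050 + n(-2122, p(-4)))/(2456884 + 2982571) = (606050 + (-8*(-4)³ - 2122))/(2456884 + 2982571) = (606050 + (-8*(-64) - 2122))/5439455 = (606050 + (512 - 2122))*(1/5439455) = (606050 - 1610)*(1/5439455) = 604440*(1/5439455) = 120888/1087891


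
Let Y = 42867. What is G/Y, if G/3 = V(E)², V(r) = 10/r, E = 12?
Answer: 25/514404 ≈ 4.8600e-5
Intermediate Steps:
G = 25/12 (G = 3*(10/12)² = 3*(10*(1/12))² = 3*(⅚)² = 3*(25/36) = 25/12 ≈ 2.0833)
G/Y = (25/12)/42867 = (25/12)*(1/42867) = 25/514404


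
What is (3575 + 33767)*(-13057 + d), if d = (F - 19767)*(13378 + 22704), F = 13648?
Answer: -8245069349730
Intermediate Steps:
d = -220785758 (d = (13648 - 19767)*(13378 + 22704) = -6119*36082 = -220785758)
(3575 + 33767)*(-13057 + d) = (3575 + 33767)*(-13057 - 220785758) = 37342*(-220798815) = -8245069349730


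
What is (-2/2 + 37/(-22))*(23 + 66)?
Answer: -5251/22 ≈ -238.68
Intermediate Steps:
(-2/2 + 37/(-22))*(23 + 66) = (-2*1/2 + 37*(-1/22))*89 = (-1 - 37/22)*89 = -59/22*89 = -5251/22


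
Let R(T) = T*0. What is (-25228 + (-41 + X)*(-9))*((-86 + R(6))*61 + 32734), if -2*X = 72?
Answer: -674418080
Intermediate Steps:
R(T) = 0
X = -36 (X = -½*72 = -36)
(-25228 + (-41 + X)*(-9))*((-86 + R(6))*61 + 32734) = (-25228 + (-41 - 36)*(-9))*((-86 + 0)*61 + 32734) = (-25228 - 77*(-9))*(-86*61 + 32734) = (-25228 + 693)*(-5246 + 32734) = -24535*27488 = -674418080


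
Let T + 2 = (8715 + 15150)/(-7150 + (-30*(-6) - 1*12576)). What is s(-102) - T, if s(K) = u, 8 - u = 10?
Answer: 23865/19546 ≈ 1.2210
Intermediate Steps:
u = -2 (u = 8 - 1*10 = 8 - 10 = -2)
T = -62957/19546 (T = -2 + (8715 + 15150)/(-7150 + (-30*(-6) - 1*12576)) = -2 + 23865/(-7150 + (180 - 12576)) = -2 + 23865/(-7150 - 12396) = -2 + 23865/(-19546) = -2 + 23865*(-1/19546) = -2 - 23865/19546 = -62957/19546 ≈ -3.2210)
s(K) = -2
s(-102) - T = -2 - 1*(-62957/19546) = -2 + 62957/19546 = 23865/19546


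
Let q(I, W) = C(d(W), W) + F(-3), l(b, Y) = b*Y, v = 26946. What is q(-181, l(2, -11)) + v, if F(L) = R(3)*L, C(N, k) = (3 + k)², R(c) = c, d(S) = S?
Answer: 27298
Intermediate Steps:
l(b, Y) = Y*b
F(L) = 3*L
q(I, W) = -9 + (3 + W)² (q(I, W) = (3 + W)² + 3*(-3) = (3 + W)² - 9 = -9 + (3 + W)²)
q(-181, l(2, -11)) + v = (-11*2)*(6 - 11*2) + 26946 = -22*(6 - 22) + 26946 = -22*(-16) + 26946 = 352 + 26946 = 27298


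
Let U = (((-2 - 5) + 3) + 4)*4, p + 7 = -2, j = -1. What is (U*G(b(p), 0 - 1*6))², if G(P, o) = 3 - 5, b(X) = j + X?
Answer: 0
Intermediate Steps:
p = -9 (p = -7 - 2 = -9)
b(X) = -1 + X
G(P, o) = -2
U = 0 (U = ((-7 + 3) + 4)*4 = (-4 + 4)*4 = 0*4 = 0)
(U*G(b(p), 0 - 1*6))² = (0*(-2))² = 0² = 0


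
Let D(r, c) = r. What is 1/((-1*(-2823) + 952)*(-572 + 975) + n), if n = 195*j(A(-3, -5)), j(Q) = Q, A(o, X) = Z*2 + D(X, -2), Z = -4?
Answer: 1/1518790 ≈ 6.5842e-7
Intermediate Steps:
A(o, X) = -8 + X (A(o, X) = -4*2 + X = -8 + X)
n = -2535 (n = 195*(-8 - 5) = 195*(-13) = -2535)
1/((-1*(-2823) + 952)*(-572 + 975) + n) = 1/((-1*(-2823) + 952)*(-572 + 975) - 2535) = 1/((2823 + 952)*403 - 2535) = 1/(3775*403 - 2535) = 1/(1521325 - 2535) = 1/1518790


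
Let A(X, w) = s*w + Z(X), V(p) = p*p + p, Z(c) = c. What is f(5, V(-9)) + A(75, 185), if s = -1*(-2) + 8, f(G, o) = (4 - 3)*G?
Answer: 1930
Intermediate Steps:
V(p) = p + p² (V(p) = p² + p = p + p²)
f(G, o) = G (f(G, o) = 1*G = G)
s = 10 (s = 2 + 8 = 10)
A(X, w) = X + 10*w (A(X, w) = 10*w + X = X + 10*w)
f(5, V(-9)) + A(75, 185) = 5 + (75 + 10*185) = 5 + (75 + 1850) = 5 + 1925 = 1930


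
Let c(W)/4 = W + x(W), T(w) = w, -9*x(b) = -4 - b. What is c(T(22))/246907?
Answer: 896/2222163 ≈ 0.00040321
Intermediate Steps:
x(b) = 4/9 + b/9 (x(b) = -(-4 - b)/9 = 4/9 + b/9)
c(W) = 16/9 + 40*W/9 (c(W) = 4*(W + (4/9 + W/9)) = 4*(4/9 + 10*W/9) = 16/9 + 40*W/9)
c(T(22))/246907 = (16/9 + (40/9)*22)/246907 = (16/9 + 880/9)*(1/246907) = (896/9)*(1/246907) = 896/2222163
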